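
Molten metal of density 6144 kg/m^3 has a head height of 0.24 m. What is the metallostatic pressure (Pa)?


Formula: P = rho * g * h
rho * g = 6144 * 9.81 = 60272.64 N/m^3
P = 60272.64 * 0.24 = 14465.4336 Pa

Final answer: 14465.4336 Pa


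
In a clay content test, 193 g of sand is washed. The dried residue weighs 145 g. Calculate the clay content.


Formula: Clay% = (W_total - W_washed) / W_total * 100
Clay mass = 193 - 145 = 48 g
Clay% = 48 / 193 * 100 = 24.8705%

24.8705%


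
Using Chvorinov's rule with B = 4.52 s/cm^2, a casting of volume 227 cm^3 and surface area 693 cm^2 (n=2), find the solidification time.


Formula: t_s = B * (V/A)^n  (Chvorinov's rule, n=2)
Modulus M = V/A = 227/693 = 0.327561 cm
M^2 = 0.327561^2 = 0.107296 cm^2
t_s = 4.52 * 0.107296 = 0.4850 s

0.4850 s


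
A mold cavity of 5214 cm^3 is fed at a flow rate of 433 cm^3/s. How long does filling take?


Formula: t_fill = V_mold / Q_flow
t = 5214 cm^3 / 433 cm^3/s = 12.0416 s


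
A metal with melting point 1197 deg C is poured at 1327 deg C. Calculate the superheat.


Formula: Superheat = T_pour - T_melt
Superheat = 1327 - 1197 = 130 deg C

Answer: 130 deg C


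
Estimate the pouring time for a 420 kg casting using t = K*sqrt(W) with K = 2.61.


Formula: t = K * sqrt(W)
sqrt(W) = sqrt(420) = 20.49390
t = 2.61 * 20.49390 = 53.4891 s

Answer: 53.4891 s


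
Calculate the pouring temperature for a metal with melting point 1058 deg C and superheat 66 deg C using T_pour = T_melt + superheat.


Formula: T_pour = T_melt + Superheat
T_pour = 1058 + 66 = 1124 deg C


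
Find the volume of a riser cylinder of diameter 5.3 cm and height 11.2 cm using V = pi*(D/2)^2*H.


Formula: V = pi * (D/2)^2 * H  (cylinder volume)
Radius = D/2 = 5.3/2 = 2.65 cm
V = pi * 2.65^2 * 11.2 = 247.0925 cm^3

Final answer: 247.0925 cm^3


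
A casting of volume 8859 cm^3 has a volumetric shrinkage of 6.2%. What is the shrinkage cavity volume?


Formula: V_shrink = V_casting * shrinkage_pct / 100
V_shrink = 8859 cm^3 * 6.2 / 100 = 549.2580 cm^3

Answer: 549.2580 cm^3


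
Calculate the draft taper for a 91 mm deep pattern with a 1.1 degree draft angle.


Formula: taper = depth * tan(draft_angle)
tan(1.1 deg) = 0.0192010
taper = 91 mm * 0.0192010 = 1.7473 mm

Answer: 1.7473 mm


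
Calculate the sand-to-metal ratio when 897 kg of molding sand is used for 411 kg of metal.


Formula: Sand-to-Metal Ratio = W_sand / W_metal
Ratio = 897 kg / 411 kg = 2.1825

Answer: 2.1825


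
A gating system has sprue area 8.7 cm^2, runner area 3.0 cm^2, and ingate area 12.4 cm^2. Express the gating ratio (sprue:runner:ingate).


Sprue:Runner:Ingate = 1 : 3.0/8.7 : 12.4/8.7 = 1:0.34:1.43

Answer: 1:0.34:1.43


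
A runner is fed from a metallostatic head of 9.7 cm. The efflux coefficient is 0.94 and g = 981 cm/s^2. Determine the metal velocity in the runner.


Formula: v = Cd * sqrt(2 * g * h)  (Torricelli with discharge coefficient)
2*g*h = 2 * 981 * 9.7 = 19031.4 cm^2/s^2
sqrt(19031.4) = 137.95434 cm/s
v = 0.94 * 137.95434 = 129.6771 cm/s

Final answer: 129.6771 cm/s


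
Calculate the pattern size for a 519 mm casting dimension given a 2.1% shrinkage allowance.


Formula: L_pattern = L_casting * (1 + shrinkage_rate/100)
Shrinkage factor = 1 + 2.1/100 = 1.021
L_pattern = 519 mm * 1.021 = 529.8990 mm

Final answer: 529.8990 mm


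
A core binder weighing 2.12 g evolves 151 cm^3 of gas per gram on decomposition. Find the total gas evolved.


Formula: V_gas = W_binder * gas_evolution_rate
V = 2.12 g * 151 cm^3/g = 320.1200 cm^3

Final answer: 320.1200 cm^3


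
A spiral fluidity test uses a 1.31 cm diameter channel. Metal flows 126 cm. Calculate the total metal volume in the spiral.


Formula: V = pi * (d/2)^2 * L  (cylinder volume)
Radius = 1.31/2 = 0.655 cm
V = pi * 0.655^2 * 126 = 169.8255 cm^3

Final answer: 169.8255 cm^3


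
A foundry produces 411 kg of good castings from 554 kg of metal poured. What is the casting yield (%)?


Formula: Casting Yield = (W_good / W_total) * 100
Yield = (411 kg / 554 kg) * 100 = 74.1877%

Final answer: 74.1877%


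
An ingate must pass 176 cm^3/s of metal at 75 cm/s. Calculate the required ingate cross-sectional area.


Formula: A_ingate = Q / v  (continuity equation)
A = 176 cm^3/s / 75 cm/s = 2.3467 cm^2

Final answer: 2.3467 cm^2


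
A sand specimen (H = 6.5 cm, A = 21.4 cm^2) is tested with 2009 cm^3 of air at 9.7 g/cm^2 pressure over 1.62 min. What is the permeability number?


Formula: Permeability Number P = (V * H) / (p * A * t)
Numerator: V * H = 2009 * 6.5 = 13058.5
Denominator: p * A * t = 9.7 * 21.4 * 1.62 = 336.2796
P = 13058.5 / 336.2796 = 38.8323


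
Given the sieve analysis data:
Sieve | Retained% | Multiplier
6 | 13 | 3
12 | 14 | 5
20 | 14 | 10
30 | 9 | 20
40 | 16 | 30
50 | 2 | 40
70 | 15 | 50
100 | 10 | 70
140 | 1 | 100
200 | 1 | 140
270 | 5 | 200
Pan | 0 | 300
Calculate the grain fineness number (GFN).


Formula: GFN = sum(pct * multiplier) / sum(pct)
sum(pct * multiplier) = 3679
sum(pct) = 100
GFN = 3679 / 100 = 36.79

Final answer: 36.79


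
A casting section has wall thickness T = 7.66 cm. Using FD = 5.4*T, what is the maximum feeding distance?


Formula: FD = 5.4 * T  (riser feeding-distance rule)
FD = 5.4 * 7.66 cm = 41.3640 cm

41.3640 cm


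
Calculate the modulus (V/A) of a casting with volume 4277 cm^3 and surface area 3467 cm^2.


Formula: Casting Modulus M = V / A
M = 4277 cm^3 / 3467 cm^2 = 1.2336 cm

Final answer: 1.2336 cm


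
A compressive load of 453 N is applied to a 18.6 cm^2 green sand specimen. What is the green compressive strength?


Formula: Compressive Strength = Force / Area
Strength = 453 N / 18.6 cm^2 = 24.3548 N/cm^2

24.3548 N/cm^2


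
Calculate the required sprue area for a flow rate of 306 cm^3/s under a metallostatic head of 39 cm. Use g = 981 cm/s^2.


Formula: v = sqrt(2*g*h), A = Q/v
Velocity: v = sqrt(2 * 981 * 39) = sqrt(76518) = 276.6189 cm/s
Sprue area: A = Q / v = 306 / 276.6189 = 1.1062 cm^2


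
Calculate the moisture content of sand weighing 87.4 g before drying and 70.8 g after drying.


Formula: MC = (W_wet - W_dry) / W_wet * 100
Water mass = 87.4 - 70.8 = 16.6 g
MC = 16.6 / 87.4 * 100 = 18.9931%

Final answer: 18.9931%


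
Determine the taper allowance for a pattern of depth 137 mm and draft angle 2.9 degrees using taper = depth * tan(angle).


Formula: taper = depth * tan(draft_angle)
tan(2.9 deg) = 0.0506578
taper = 137 mm * 0.0506578 = 6.9401 mm

Final answer: 6.9401 mm


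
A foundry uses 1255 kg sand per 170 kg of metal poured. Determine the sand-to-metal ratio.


Formula: Sand-to-Metal Ratio = W_sand / W_metal
Ratio = 1255 kg / 170 kg = 7.3824

7.3824


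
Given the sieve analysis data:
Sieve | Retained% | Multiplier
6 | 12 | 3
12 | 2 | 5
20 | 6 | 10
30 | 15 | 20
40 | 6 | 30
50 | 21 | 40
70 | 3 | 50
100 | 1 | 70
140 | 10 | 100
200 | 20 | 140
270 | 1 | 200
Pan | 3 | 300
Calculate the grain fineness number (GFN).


Formula: GFN = sum(pct * multiplier) / sum(pct)
sum(pct * multiplier) = 6546
sum(pct) = 100
GFN = 6546 / 100 = 65.46

65.46


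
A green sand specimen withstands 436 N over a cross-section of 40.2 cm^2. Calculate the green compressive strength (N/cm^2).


Formula: Compressive Strength = Force / Area
Strength = 436 N / 40.2 cm^2 = 10.8458 N/cm^2

Final answer: 10.8458 N/cm^2


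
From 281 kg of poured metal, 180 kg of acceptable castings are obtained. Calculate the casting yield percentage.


Formula: Casting Yield = (W_good / W_total) * 100
Yield = (180 kg / 281 kg) * 100 = 64.0569%

Final answer: 64.0569%


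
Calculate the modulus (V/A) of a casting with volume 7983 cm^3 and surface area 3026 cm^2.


Formula: Casting Modulus M = V / A
M = 7983 cm^3 / 3026 cm^2 = 2.6381 cm


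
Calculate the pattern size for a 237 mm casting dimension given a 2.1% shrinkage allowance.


Formula: L_pattern = L_casting * (1 + shrinkage_rate/100)
Shrinkage factor = 1 + 2.1/100 = 1.021
L_pattern = 237 mm * 1.021 = 241.9770 mm


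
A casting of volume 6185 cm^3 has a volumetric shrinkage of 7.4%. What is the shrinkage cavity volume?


Formula: V_shrink = V_casting * shrinkage_pct / 100
V_shrink = 6185 cm^3 * 7.4 / 100 = 457.6900 cm^3

Final answer: 457.6900 cm^3


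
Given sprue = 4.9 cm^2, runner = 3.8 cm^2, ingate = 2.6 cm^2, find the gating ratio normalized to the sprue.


Sprue:Runner:Ingate = 1 : 3.8/4.9 : 2.6/4.9 = 1:0.78:0.53


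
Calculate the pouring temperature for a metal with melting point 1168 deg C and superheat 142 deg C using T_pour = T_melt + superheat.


Formula: T_pour = T_melt + Superheat
T_pour = 1168 + 142 = 1310 deg C

Answer: 1310 deg C


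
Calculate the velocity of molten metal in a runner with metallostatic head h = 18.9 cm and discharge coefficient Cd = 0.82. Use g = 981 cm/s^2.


Formula: v = Cd * sqrt(2 * g * h)  (Torricelli with discharge coefficient)
2*g*h = 2 * 981 * 18.9 = 37081.8 cm^2/s^2
sqrt(37081.8) = 192.56635 cm/s
v = 0.82 * 192.56635 = 157.9044 cm/s

157.9044 cm/s


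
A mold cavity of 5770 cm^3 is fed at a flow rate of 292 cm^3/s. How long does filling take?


Formula: t_fill = V_mold / Q_flow
t = 5770 cm^3 / 292 cm^3/s = 19.7603 s

19.7603 s


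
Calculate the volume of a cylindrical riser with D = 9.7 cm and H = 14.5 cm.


Formula: V = pi * (D/2)^2 * H  (cylinder volume)
Radius = D/2 = 9.7/2 = 4.85 cm
V = pi * 4.85^2 * 14.5 = 1071.5226 cm^3

Answer: 1071.5226 cm^3


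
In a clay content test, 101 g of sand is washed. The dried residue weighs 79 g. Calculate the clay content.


Formula: Clay% = (W_total - W_washed) / W_total * 100
Clay mass = 101 - 79 = 22 g
Clay% = 22 / 101 * 100 = 21.7822%

Answer: 21.7822%


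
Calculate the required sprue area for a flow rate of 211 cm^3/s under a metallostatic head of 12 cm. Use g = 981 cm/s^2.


Formula: v = sqrt(2*g*h), A = Q/v
Velocity: v = sqrt(2 * 981 * 12) = sqrt(23544) = 153.4405 cm/s
Sprue area: A = Q / v = 211 / 153.4405 = 1.3751 cm^2


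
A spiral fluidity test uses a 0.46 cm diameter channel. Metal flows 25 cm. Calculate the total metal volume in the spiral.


Formula: V = pi * (d/2)^2 * L  (cylinder volume)
Radius = 0.46/2 = 0.23 cm
V = pi * 0.23^2 * 25 = 4.1548 cm^3

Final answer: 4.1548 cm^3


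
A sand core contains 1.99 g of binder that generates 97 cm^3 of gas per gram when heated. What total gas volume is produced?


Formula: V_gas = W_binder * gas_evolution_rate
V = 1.99 g * 97 cm^3/g = 193.0300 cm^3

193.0300 cm^3


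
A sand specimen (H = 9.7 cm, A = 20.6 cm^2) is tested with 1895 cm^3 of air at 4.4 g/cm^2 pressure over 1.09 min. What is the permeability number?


Formula: Permeability Number P = (V * H) / (p * A * t)
Numerator: V * H = 1895 * 9.7 = 18381.5
Denominator: p * A * t = 4.4 * 20.6 * 1.09 = 98.7976
P = 18381.5 / 98.7976 = 186.0521


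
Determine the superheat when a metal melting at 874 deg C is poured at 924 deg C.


Formula: Superheat = T_pour - T_melt
Superheat = 924 - 874 = 50 deg C


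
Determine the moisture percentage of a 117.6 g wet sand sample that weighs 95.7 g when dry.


Formula: MC = (W_wet - W_dry) / W_wet * 100
Water mass = 117.6 - 95.7 = 21.9 g
MC = 21.9 / 117.6 * 100 = 18.6224%

Final answer: 18.6224%


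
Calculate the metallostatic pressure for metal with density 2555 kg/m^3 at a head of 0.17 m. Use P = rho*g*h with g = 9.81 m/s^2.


Formula: P = rho * g * h
rho * g = 2555 * 9.81 = 25064.55 N/m^3
P = 25064.55 * 0.17 = 4260.9735 Pa

4260.9735 Pa


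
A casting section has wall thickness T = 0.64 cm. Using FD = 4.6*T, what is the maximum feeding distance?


Formula: FD = 4.6 * T  (riser feeding-distance rule)
FD = 4.6 * 0.64 cm = 2.9440 cm

Final answer: 2.9440 cm


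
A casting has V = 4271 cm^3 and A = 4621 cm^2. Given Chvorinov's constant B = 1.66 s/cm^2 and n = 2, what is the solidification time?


Formula: t_s = B * (V/A)^n  (Chvorinov's rule, n=2)
Modulus M = V/A = 4271/4621 = 0.924259 cm
M^2 = 0.924259^2 = 0.854255 cm^2
t_s = 1.66 * 0.854255 = 1.4181 s

1.4181 s


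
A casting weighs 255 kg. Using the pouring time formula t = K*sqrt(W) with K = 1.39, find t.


Formula: t = K * sqrt(W)
sqrt(W) = sqrt(255) = 15.96872
t = 1.39 * 15.96872 = 22.1965 s


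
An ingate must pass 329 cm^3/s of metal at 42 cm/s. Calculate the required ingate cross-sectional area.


Formula: A_ingate = Q / v  (continuity equation)
A = 329 cm^3/s / 42 cm/s = 7.8333 cm^2

7.8333 cm^2


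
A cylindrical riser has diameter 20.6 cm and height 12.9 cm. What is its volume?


Formula: V = pi * (D/2)^2 * H  (cylinder volume)
Radius = D/2 = 20.6/2 = 10.3 cm
V = pi * 10.3^2 * 12.9 = 4299.4612 cm^3

Final answer: 4299.4612 cm^3


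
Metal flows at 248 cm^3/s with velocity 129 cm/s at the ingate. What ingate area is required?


Formula: A_ingate = Q / v  (continuity equation)
A = 248 cm^3/s / 129 cm/s = 1.9225 cm^2

Answer: 1.9225 cm^2


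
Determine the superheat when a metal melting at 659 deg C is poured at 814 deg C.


Formula: Superheat = T_pour - T_melt
Superheat = 814 - 659 = 155 deg C

Final answer: 155 deg C


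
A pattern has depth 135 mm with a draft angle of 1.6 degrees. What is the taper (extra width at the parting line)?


Formula: taper = depth * tan(draft_angle)
tan(1.6 deg) = 0.0279325
taper = 135 mm * 0.0279325 = 3.7709 mm

3.7709 mm


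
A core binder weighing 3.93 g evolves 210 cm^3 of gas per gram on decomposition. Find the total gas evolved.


Formula: V_gas = W_binder * gas_evolution_rate
V = 3.93 g * 210 cm^3/g = 825.3000 cm^3

Final answer: 825.3000 cm^3


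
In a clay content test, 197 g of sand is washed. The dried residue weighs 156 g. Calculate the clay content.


Formula: Clay% = (W_total - W_washed) / W_total * 100
Clay mass = 197 - 156 = 41 g
Clay% = 41 / 197 * 100 = 20.8122%

Answer: 20.8122%


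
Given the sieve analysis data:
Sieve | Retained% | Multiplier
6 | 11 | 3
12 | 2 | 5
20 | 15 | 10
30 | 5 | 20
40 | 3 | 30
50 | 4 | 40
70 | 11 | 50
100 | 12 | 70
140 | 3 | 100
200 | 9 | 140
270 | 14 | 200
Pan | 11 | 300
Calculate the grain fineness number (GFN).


Formula: GFN = sum(pct * multiplier) / sum(pct)
sum(pct * multiplier) = 9593
sum(pct) = 100
GFN = 9593 / 100 = 95.93

95.93


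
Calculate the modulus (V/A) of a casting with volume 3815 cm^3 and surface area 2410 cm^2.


Formula: Casting Modulus M = V / A
M = 3815 cm^3 / 2410 cm^2 = 1.5830 cm

Final answer: 1.5830 cm


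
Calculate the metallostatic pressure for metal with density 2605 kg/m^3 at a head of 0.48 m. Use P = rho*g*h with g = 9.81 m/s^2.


Formula: P = rho * g * h
rho * g = 2605 * 9.81 = 25555.05 N/m^3
P = 25555.05 * 0.48 = 12266.4240 Pa

Final answer: 12266.4240 Pa


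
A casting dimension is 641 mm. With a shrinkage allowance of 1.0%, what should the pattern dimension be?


Formula: L_pattern = L_casting * (1 + shrinkage_rate/100)
Shrinkage factor = 1 + 1.0/100 = 1.01
L_pattern = 641 mm * 1.01 = 647.4100 mm

Final answer: 647.4100 mm


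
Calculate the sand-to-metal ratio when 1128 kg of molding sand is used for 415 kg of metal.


Formula: Sand-to-Metal Ratio = W_sand / W_metal
Ratio = 1128 kg / 415 kg = 2.7181

2.7181


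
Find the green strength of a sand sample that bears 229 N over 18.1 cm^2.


Formula: Compressive Strength = Force / Area
Strength = 229 N / 18.1 cm^2 = 12.6519 N/cm^2


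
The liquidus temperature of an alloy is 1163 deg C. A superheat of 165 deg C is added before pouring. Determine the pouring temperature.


Formula: T_pour = T_melt + Superheat
T_pour = 1163 + 165 = 1328 deg C

1328 deg C


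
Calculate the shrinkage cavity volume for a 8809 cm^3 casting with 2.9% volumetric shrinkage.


Formula: V_shrink = V_casting * shrinkage_pct / 100
V_shrink = 8809 cm^3 * 2.9 / 100 = 255.4610 cm^3


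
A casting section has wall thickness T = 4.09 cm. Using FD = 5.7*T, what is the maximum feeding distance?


Formula: FD = 5.7 * T  (riser feeding-distance rule)
FD = 5.7 * 4.09 cm = 23.3130 cm


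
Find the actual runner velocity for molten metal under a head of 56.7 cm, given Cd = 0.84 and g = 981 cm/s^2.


Formula: v = Cd * sqrt(2 * g * h)  (Torricelli with discharge coefficient)
2*g*h = 2 * 981 * 56.7 = 111245.4 cm^2/s^2
sqrt(111245.4) = 333.53471 cm/s
v = 0.84 * 333.53471 = 280.1692 cm/s

Answer: 280.1692 cm/s


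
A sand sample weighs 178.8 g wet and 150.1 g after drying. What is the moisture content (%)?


Formula: MC = (W_wet - W_dry) / W_wet * 100
Water mass = 178.8 - 150.1 = 28.7 g
MC = 28.7 / 178.8 * 100 = 16.0515%


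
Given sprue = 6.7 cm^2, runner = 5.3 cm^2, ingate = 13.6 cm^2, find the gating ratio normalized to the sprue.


Sprue:Runner:Ingate = 1 : 5.3/6.7 : 13.6/6.7 = 1:0.79:2.03

1:0.79:2.03


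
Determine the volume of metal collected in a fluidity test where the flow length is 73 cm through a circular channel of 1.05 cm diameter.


Formula: V = pi * (d/2)^2 * L  (cylinder volume)
Radius = 1.05/2 = 0.525 cm
V = pi * 0.525^2 * 73 = 63.2108 cm^3

Final answer: 63.2108 cm^3


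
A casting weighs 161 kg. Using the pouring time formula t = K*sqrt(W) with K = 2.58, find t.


Formula: t = K * sqrt(W)
sqrt(W) = sqrt(161) = 12.68858
t = 2.58 * 12.68858 = 32.7365 s


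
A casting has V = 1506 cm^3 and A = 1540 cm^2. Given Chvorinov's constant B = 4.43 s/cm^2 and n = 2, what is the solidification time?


Formula: t_s = B * (V/A)^n  (Chvorinov's rule, n=2)
Modulus M = V/A = 1506/1540 = 0.977922 cm
M^2 = 0.977922^2 = 0.956331 cm^2
t_s = 4.43 * 0.956331 = 4.2365 s

Final answer: 4.2365 s


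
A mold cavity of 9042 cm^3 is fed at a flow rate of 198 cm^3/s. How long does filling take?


Formula: t_fill = V_mold / Q_flow
t = 9042 cm^3 / 198 cm^3/s = 45.6667 s

Answer: 45.6667 s


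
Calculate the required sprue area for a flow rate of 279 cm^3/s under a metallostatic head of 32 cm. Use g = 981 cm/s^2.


Formula: v = sqrt(2*g*h), A = Q/v
Velocity: v = sqrt(2 * 981 * 32) = sqrt(62784) = 250.5674 cm/s
Sprue area: A = Q / v = 279 / 250.5674 = 1.1135 cm^2

Answer: 1.1135 cm^2


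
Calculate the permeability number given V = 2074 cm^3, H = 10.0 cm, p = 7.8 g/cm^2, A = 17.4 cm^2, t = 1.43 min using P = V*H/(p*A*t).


Formula: Permeability Number P = (V * H) / (p * A * t)
Numerator: V * H = 2074 * 10.0 = 20740.0
Denominator: p * A * t = 7.8 * 17.4 * 1.43 = 194.0796
P = 20740.0 / 194.0796 = 106.8634

106.8634


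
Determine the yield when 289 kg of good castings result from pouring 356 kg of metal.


Formula: Casting Yield = (W_good / W_total) * 100
Yield = (289 kg / 356 kg) * 100 = 81.1798%


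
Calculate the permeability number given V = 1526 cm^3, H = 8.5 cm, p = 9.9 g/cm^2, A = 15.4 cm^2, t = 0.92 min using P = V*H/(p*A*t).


Formula: Permeability Number P = (V * H) / (p * A * t)
Numerator: V * H = 1526 * 8.5 = 12971.0
Denominator: p * A * t = 9.9 * 15.4 * 0.92 = 140.2632
P = 12971.0 / 140.2632 = 92.4761

Final answer: 92.4761


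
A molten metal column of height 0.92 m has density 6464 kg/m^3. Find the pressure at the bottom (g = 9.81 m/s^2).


Formula: P = rho * g * h
rho * g = 6464 * 9.81 = 63411.84 N/m^3
P = 63411.84 * 0.92 = 58338.8928 Pa

58338.8928 Pa


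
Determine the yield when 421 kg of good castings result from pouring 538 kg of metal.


Formula: Casting Yield = (W_good / W_total) * 100
Yield = (421 kg / 538 kg) * 100 = 78.2528%

78.2528%


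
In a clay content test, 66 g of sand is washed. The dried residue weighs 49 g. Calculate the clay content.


Formula: Clay% = (W_total - W_washed) / W_total * 100
Clay mass = 66 - 49 = 17 g
Clay% = 17 / 66 * 100 = 25.7576%

Answer: 25.7576%


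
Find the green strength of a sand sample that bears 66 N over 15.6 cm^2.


Formula: Compressive Strength = Force / Area
Strength = 66 N / 15.6 cm^2 = 4.2308 N/cm^2

Answer: 4.2308 N/cm^2


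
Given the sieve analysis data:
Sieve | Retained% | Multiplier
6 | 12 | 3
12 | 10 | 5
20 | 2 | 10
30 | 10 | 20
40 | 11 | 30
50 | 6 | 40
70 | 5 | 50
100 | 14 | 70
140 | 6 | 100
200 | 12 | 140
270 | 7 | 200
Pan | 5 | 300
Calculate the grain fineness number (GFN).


Formula: GFN = sum(pct * multiplier) / sum(pct)
sum(pct * multiplier) = 7286
sum(pct) = 100
GFN = 7286 / 100 = 72.86

72.86


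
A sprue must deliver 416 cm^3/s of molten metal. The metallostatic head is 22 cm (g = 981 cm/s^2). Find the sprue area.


Formula: v = sqrt(2*g*h), A = Q/v
Velocity: v = sqrt(2 * 981 * 22) = sqrt(43164) = 207.7595 cm/s
Sprue area: A = Q / v = 416 / 207.7595 = 2.0023 cm^2


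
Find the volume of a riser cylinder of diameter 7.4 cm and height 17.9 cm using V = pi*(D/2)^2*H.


Formula: V = pi * (D/2)^2 * H  (cylinder volume)
Radius = D/2 = 7.4/2 = 3.7 cm
V = pi * 3.7^2 * 17.9 = 769.8504 cm^3

769.8504 cm^3


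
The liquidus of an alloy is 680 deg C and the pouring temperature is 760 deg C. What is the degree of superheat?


Formula: Superheat = T_pour - T_melt
Superheat = 760 - 680 = 80 deg C


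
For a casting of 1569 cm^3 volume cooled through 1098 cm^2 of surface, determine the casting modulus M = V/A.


Formula: Casting Modulus M = V / A
M = 1569 cm^3 / 1098 cm^2 = 1.4290 cm

Final answer: 1.4290 cm


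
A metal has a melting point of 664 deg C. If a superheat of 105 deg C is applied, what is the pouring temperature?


Formula: T_pour = T_melt + Superheat
T_pour = 664 + 105 = 769 deg C

Final answer: 769 deg C


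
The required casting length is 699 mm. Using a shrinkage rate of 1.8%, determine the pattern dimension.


Formula: L_pattern = L_casting * (1 + shrinkage_rate/100)
Shrinkage factor = 1 + 1.8/100 = 1.018
L_pattern = 699 mm * 1.018 = 711.5820 mm

711.5820 mm


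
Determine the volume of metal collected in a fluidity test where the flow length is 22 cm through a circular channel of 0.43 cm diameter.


Formula: V = pi * (d/2)^2 * L  (cylinder volume)
Radius = 0.43/2 = 0.215 cm
V = pi * 0.215^2 * 22 = 3.1948 cm^3


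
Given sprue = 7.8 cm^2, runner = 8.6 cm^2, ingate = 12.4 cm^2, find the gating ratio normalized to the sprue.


Sprue:Runner:Ingate = 1 : 8.6/7.8 : 12.4/7.8 = 1:1.10:1.59


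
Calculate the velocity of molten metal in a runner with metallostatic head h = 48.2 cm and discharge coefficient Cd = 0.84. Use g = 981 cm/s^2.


Formula: v = Cd * sqrt(2 * g * h)  (Torricelli with discharge coefficient)
2*g*h = 2 * 981 * 48.2 = 94568.4 cm^2/s^2
sqrt(94568.4) = 307.51976 cm/s
v = 0.84 * 307.51976 = 258.3166 cm/s


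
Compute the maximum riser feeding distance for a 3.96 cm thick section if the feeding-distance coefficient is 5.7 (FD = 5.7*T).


Formula: FD = 5.7 * T  (riser feeding-distance rule)
FD = 5.7 * 3.96 cm = 22.5720 cm

Final answer: 22.5720 cm


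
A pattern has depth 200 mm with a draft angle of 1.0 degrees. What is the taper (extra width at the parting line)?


Formula: taper = depth * tan(draft_angle)
tan(1.0 deg) = 0.0174551
taper = 200 mm * 0.0174551 = 3.4910 mm


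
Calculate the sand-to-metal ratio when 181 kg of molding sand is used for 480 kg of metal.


Formula: Sand-to-Metal Ratio = W_sand / W_metal
Ratio = 181 kg / 480 kg = 0.3771

Answer: 0.3771


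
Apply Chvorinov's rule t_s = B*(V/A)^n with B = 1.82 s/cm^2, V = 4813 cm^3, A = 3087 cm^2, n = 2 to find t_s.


Formula: t_s = B * (V/A)^n  (Chvorinov's rule, n=2)
Modulus M = V/A = 4813/3087 = 1.559119 cm
M^2 = 1.559119^2 = 2.430852 cm^2
t_s = 1.82 * 2.430852 = 4.4242 s

4.4242 s


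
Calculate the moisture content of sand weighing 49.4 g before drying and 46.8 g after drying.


Formula: MC = (W_wet - W_dry) / W_wet * 100
Water mass = 49.4 - 46.8 = 2.6 g
MC = 2.6 / 49.4 * 100 = 5.2632%

Answer: 5.2632%


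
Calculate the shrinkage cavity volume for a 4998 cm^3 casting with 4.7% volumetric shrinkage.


Formula: V_shrink = V_casting * shrinkage_pct / 100
V_shrink = 4998 cm^3 * 4.7 / 100 = 234.9060 cm^3


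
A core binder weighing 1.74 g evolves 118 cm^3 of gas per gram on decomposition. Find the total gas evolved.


Formula: V_gas = W_binder * gas_evolution_rate
V = 1.74 g * 118 cm^3/g = 205.3200 cm^3

Answer: 205.3200 cm^3


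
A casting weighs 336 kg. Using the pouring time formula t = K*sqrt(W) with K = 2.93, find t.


Formula: t = K * sqrt(W)
sqrt(W) = sqrt(336) = 18.33030
t = 2.93 * 18.33030 = 53.7078 s

53.7078 s


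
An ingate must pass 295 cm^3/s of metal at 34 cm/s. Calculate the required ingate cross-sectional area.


Formula: A_ingate = Q / v  (continuity equation)
A = 295 cm^3/s / 34 cm/s = 8.6765 cm^2

8.6765 cm^2


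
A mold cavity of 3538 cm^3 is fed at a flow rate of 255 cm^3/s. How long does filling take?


Formula: t_fill = V_mold / Q_flow
t = 3538 cm^3 / 255 cm^3/s = 13.8745 s

Answer: 13.8745 s


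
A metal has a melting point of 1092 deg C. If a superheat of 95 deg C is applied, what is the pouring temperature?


Formula: T_pour = T_melt + Superheat
T_pour = 1092 + 95 = 1187 deg C

1187 deg C


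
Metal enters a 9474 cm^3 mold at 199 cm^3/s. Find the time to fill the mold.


Formula: t_fill = V_mold / Q_flow
t = 9474 cm^3 / 199 cm^3/s = 47.6080 s

Answer: 47.6080 s


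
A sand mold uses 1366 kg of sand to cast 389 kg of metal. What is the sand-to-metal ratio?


Formula: Sand-to-Metal Ratio = W_sand / W_metal
Ratio = 1366 kg / 389 kg = 3.5116

3.5116


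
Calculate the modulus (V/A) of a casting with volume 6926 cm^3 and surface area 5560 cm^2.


Formula: Casting Modulus M = V / A
M = 6926 cm^3 / 5560 cm^2 = 1.2457 cm


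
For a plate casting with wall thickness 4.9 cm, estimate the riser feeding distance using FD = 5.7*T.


Formula: FD = 5.7 * T  (riser feeding-distance rule)
FD = 5.7 * 4.9 cm = 27.9300 cm

27.9300 cm


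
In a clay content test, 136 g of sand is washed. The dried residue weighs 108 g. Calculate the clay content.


Formula: Clay% = (W_total - W_washed) / W_total * 100
Clay mass = 136 - 108 = 28 g
Clay% = 28 / 136 * 100 = 20.5882%

20.5882%


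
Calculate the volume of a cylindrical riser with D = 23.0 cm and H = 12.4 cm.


Formula: V = pi * (D/2)^2 * H  (cylinder volume)
Radius = D/2 = 23.0/2 = 11.5 cm
V = pi * 11.5^2 * 12.4 = 5151.8978 cm^3


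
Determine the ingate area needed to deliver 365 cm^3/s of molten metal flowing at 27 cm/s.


Formula: A_ingate = Q / v  (continuity equation)
A = 365 cm^3/s / 27 cm/s = 13.5185 cm^2


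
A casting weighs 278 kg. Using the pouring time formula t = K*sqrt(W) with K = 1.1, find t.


Formula: t = K * sqrt(W)
sqrt(W) = sqrt(278) = 16.67333
t = 1.1 * 16.67333 = 18.3407 s

Final answer: 18.3407 s


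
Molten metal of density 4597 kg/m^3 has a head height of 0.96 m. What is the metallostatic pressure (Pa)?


Formula: P = rho * g * h
rho * g = 4597 * 9.81 = 45096.57 N/m^3
P = 45096.57 * 0.96 = 43292.7072 Pa

Answer: 43292.7072 Pa


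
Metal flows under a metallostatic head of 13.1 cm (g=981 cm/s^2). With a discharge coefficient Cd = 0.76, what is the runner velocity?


Formula: v = Cd * sqrt(2 * g * h)  (Torricelli with discharge coefficient)
2*g*h = 2 * 981 * 13.1 = 25702.2 cm^2/s^2
sqrt(25702.2) = 160.31906 cm/s
v = 0.76 * 160.31906 = 121.8425 cm/s


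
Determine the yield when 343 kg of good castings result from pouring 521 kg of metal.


Formula: Casting Yield = (W_good / W_total) * 100
Yield = (343 kg / 521 kg) * 100 = 65.8349%

65.8349%


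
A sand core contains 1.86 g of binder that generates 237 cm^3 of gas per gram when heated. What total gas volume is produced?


Formula: V_gas = W_binder * gas_evolution_rate
V = 1.86 g * 237 cm^3/g = 440.8200 cm^3

440.8200 cm^3


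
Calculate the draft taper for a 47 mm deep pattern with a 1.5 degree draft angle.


Formula: taper = depth * tan(draft_angle)
tan(1.5 deg) = 0.0261859
taper = 47 mm * 0.0261859 = 1.2307 mm

Answer: 1.2307 mm


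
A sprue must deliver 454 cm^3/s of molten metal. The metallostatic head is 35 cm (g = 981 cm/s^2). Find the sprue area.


Formula: v = sqrt(2*g*h), A = Q/v
Velocity: v = sqrt(2 * 981 * 35) = sqrt(68670) = 262.0496 cm/s
Sprue area: A = Q / v = 454 / 262.0496 = 1.7325 cm^2


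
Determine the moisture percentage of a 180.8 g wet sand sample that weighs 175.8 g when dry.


Formula: MC = (W_wet - W_dry) / W_wet * 100
Water mass = 180.8 - 175.8 = 5.0 g
MC = 5.0 / 180.8 * 100 = 2.7655%

2.7655%


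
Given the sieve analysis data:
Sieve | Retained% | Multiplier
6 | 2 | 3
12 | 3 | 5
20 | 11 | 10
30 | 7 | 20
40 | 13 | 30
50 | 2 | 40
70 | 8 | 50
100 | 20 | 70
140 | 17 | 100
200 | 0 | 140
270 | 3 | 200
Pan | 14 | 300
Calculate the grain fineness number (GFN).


Formula: GFN = sum(pct * multiplier) / sum(pct)
sum(pct * multiplier) = 9041
sum(pct) = 100
GFN = 9041 / 100 = 90.41


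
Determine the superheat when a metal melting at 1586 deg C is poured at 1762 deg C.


Formula: Superheat = T_pour - T_melt
Superheat = 1762 - 1586 = 176 deg C

176 deg C


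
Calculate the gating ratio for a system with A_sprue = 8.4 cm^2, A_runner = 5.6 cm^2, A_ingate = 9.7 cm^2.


Sprue:Runner:Ingate = 1 : 5.6/8.4 : 9.7/8.4 = 1:0.67:1.15

1:0.67:1.15


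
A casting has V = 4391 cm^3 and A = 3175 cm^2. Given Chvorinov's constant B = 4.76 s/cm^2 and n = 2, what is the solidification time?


Formula: t_s = B * (V/A)^n  (Chvorinov's rule, n=2)
Modulus M = V/A = 4391/3175 = 1.382992 cm
M^2 = 1.382992^2 = 1.912667 cm^2
t_s = 4.76 * 1.912667 = 9.1043 s

Final answer: 9.1043 s


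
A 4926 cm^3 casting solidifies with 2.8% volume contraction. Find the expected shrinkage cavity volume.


Formula: V_shrink = V_casting * shrinkage_pct / 100
V_shrink = 4926 cm^3 * 2.8 / 100 = 137.9280 cm^3


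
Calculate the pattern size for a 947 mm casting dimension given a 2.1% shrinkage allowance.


Formula: L_pattern = L_casting * (1 + shrinkage_rate/100)
Shrinkage factor = 1 + 2.1/100 = 1.021
L_pattern = 947 mm * 1.021 = 966.8870 mm

966.8870 mm


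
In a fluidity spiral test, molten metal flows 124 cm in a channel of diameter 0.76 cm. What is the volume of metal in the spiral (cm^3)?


Formula: V = pi * (d/2)^2 * L  (cylinder volume)
Radius = 0.76/2 = 0.38 cm
V = pi * 0.38^2 * 124 = 56.2521 cm^3

56.2521 cm^3


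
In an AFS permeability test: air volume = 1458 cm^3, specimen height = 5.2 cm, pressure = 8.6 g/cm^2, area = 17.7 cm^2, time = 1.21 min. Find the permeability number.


Formula: Permeability Number P = (V * H) / (p * A * t)
Numerator: V * H = 1458 * 5.2 = 7581.6
Denominator: p * A * t = 8.6 * 17.7 * 1.21 = 184.1862
P = 7581.6 / 184.1862 = 41.1627

41.1627


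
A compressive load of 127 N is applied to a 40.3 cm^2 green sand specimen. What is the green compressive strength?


Formula: Compressive Strength = Force / Area
Strength = 127 N / 40.3 cm^2 = 3.1514 N/cm^2

3.1514 N/cm^2


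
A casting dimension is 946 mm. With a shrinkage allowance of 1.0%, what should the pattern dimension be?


Formula: L_pattern = L_casting * (1 + shrinkage_rate/100)
Shrinkage factor = 1 + 1.0/100 = 1.01
L_pattern = 946 mm * 1.01 = 955.4600 mm

955.4600 mm


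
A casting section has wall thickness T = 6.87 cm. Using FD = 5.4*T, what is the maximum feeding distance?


Formula: FD = 5.4 * T  (riser feeding-distance rule)
FD = 5.4 * 6.87 cm = 37.0980 cm

37.0980 cm


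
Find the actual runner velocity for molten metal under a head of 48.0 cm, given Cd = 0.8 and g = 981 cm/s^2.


Formula: v = Cd * sqrt(2 * g * h)  (Torricelli with discharge coefficient)
2*g*h = 2 * 981 * 48.0 = 94176.0 cm^2/s^2
sqrt(94176.0) = 306.88108 cm/s
v = 0.8 * 306.88108 = 245.5049 cm/s


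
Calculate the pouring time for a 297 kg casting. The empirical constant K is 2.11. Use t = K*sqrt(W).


Formula: t = K * sqrt(W)
sqrt(W) = sqrt(297) = 17.23369
t = 2.11 * 17.23369 = 36.3631 s

36.3631 s


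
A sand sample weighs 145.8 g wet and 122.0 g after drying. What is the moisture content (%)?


Formula: MC = (W_wet - W_dry) / W_wet * 100
Water mass = 145.8 - 122.0 = 23.8 g
MC = 23.8 / 145.8 * 100 = 16.3237%

Answer: 16.3237%


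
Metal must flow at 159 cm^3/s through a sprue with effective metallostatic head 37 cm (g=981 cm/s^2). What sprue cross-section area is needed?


Formula: v = sqrt(2*g*h), A = Q/v
Velocity: v = sqrt(2 * 981 * 37) = sqrt(72594) = 269.4327 cm/s
Sprue area: A = Q / v = 159 / 269.4327 = 0.5901 cm^2

Answer: 0.5901 cm^2


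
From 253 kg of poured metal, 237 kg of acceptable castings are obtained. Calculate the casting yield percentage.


Formula: Casting Yield = (W_good / W_total) * 100
Yield = (237 kg / 253 kg) * 100 = 93.6759%

Answer: 93.6759%


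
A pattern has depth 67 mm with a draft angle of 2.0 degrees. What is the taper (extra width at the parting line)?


Formula: taper = depth * tan(draft_angle)
tan(2.0 deg) = 0.0349208
taper = 67 mm * 0.0349208 = 2.3397 mm

2.3397 mm


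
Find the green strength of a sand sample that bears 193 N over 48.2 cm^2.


Formula: Compressive Strength = Force / Area
Strength = 193 N / 48.2 cm^2 = 4.0041 N/cm^2

Answer: 4.0041 N/cm^2


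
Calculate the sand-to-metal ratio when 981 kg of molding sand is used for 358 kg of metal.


Formula: Sand-to-Metal Ratio = W_sand / W_metal
Ratio = 981 kg / 358 kg = 2.7402


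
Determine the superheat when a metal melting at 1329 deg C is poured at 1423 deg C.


Formula: Superheat = T_pour - T_melt
Superheat = 1423 - 1329 = 94 deg C

94 deg C


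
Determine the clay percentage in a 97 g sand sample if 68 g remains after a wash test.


Formula: Clay% = (W_total - W_washed) / W_total * 100
Clay mass = 97 - 68 = 29 g
Clay% = 29 / 97 * 100 = 29.8969%

Final answer: 29.8969%


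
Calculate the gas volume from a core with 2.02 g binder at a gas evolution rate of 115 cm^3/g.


Formula: V_gas = W_binder * gas_evolution_rate
V = 2.02 g * 115 cm^3/g = 232.3000 cm^3


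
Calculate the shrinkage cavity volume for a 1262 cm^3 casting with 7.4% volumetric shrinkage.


Formula: V_shrink = V_casting * shrinkage_pct / 100
V_shrink = 1262 cm^3 * 7.4 / 100 = 93.3880 cm^3

93.3880 cm^3


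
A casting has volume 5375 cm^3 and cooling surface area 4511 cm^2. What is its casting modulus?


Formula: Casting Modulus M = V / A
M = 5375 cm^3 / 4511 cm^2 = 1.1915 cm

Answer: 1.1915 cm


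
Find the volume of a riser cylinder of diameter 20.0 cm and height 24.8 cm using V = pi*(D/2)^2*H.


Formula: V = pi * (D/2)^2 * H  (cylinder volume)
Radius = D/2 = 20.0/2 = 10.0 cm
V = pi * 10.0^2 * 24.8 = 7791.1498 cm^3

Answer: 7791.1498 cm^3


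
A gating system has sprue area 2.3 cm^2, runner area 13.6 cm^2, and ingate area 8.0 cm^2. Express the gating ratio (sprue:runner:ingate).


Sprue:Runner:Ingate = 1 : 13.6/2.3 : 8.0/2.3 = 1:5.91:3.48

Final answer: 1:5.91:3.48


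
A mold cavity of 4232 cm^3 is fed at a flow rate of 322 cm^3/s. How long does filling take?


Formula: t_fill = V_mold / Q_flow
t = 4232 cm^3 / 322 cm^3/s = 13.1429 s


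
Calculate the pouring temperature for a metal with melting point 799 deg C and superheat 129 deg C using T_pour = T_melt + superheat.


Formula: T_pour = T_melt + Superheat
T_pour = 799 + 129 = 928 deg C

Final answer: 928 deg C


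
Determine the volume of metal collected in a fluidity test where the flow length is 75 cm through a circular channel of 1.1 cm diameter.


Formula: V = pi * (d/2)^2 * L  (cylinder volume)
Radius = 1.1/2 = 0.55 cm
V = pi * 0.55^2 * 75 = 71.2749 cm^3

71.2749 cm^3


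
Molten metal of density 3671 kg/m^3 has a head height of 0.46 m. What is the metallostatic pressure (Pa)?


Formula: P = rho * g * h
rho * g = 3671 * 9.81 = 36012.51 N/m^3
P = 36012.51 * 0.46 = 16565.7546 Pa

Answer: 16565.7546 Pa


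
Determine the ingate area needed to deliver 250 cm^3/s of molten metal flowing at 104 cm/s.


Formula: A_ingate = Q / v  (continuity equation)
A = 250 cm^3/s / 104 cm/s = 2.4038 cm^2

2.4038 cm^2


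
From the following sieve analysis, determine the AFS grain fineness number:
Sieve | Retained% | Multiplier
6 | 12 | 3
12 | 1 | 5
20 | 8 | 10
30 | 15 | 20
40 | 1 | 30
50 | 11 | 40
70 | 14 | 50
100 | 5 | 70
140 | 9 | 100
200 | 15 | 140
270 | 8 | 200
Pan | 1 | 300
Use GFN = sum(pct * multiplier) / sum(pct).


Formula: GFN = sum(pct * multiplier) / sum(pct)
sum(pct * multiplier) = 6841
sum(pct) = 100
GFN = 6841 / 100 = 68.41

68.41


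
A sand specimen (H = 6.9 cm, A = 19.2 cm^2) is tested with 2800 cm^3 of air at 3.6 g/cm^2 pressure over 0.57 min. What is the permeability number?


Formula: Permeability Number P = (V * H) / (p * A * t)
Numerator: V * H = 2800 * 6.9 = 19320.0
Denominator: p * A * t = 3.6 * 19.2 * 0.57 = 39.3984
P = 19320.0 / 39.3984 = 490.3752

Answer: 490.3752


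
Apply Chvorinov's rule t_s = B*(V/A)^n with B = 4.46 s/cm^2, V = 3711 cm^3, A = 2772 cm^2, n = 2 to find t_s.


Formula: t_s = B * (V/A)^n  (Chvorinov's rule, n=2)
Modulus M = V/A = 3711/2772 = 1.338745 cm
M^2 = 1.338745^2 = 1.792238 cm^2
t_s = 4.46 * 1.792238 = 7.9934 s

7.9934 s


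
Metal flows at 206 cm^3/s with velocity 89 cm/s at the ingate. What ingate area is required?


Formula: A_ingate = Q / v  (continuity equation)
A = 206 cm^3/s / 89 cm/s = 2.3146 cm^2

2.3146 cm^2


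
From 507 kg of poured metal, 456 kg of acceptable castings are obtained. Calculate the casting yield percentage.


Formula: Casting Yield = (W_good / W_total) * 100
Yield = (456 kg / 507 kg) * 100 = 89.9408%

Answer: 89.9408%


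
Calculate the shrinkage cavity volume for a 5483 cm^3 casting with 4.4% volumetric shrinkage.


Formula: V_shrink = V_casting * shrinkage_pct / 100
V_shrink = 5483 cm^3 * 4.4 / 100 = 241.2520 cm^3

Final answer: 241.2520 cm^3


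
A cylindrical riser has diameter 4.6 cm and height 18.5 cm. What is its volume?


Formula: V = pi * (D/2)^2 * H  (cylinder volume)
Radius = D/2 = 4.6/2 = 2.3 cm
V = pi * 2.3^2 * 18.5 = 307.4520 cm^3

307.4520 cm^3


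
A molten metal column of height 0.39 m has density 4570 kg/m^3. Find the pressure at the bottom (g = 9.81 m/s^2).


Formula: P = rho * g * h
rho * g = 4570 * 9.81 = 44831.7 N/m^3
P = 44831.7 * 0.39 = 17484.3630 Pa

17484.3630 Pa


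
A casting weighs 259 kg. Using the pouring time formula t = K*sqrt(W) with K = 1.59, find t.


Formula: t = K * sqrt(W)
sqrt(W) = sqrt(259) = 16.09348
t = 1.59 * 16.09348 = 25.5886 s


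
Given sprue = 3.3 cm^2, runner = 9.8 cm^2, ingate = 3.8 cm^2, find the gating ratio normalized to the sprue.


Sprue:Runner:Ingate = 1 : 9.8/3.3 : 3.8/3.3 = 1:2.97:1.15

Answer: 1:2.97:1.15


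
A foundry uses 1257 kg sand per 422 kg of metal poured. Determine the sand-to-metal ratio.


Formula: Sand-to-Metal Ratio = W_sand / W_metal
Ratio = 1257 kg / 422 kg = 2.9787


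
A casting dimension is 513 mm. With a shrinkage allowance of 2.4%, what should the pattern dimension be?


Formula: L_pattern = L_casting * (1 + shrinkage_rate/100)
Shrinkage factor = 1 + 2.4/100 = 1.024
L_pattern = 513 mm * 1.024 = 525.3120 mm

525.3120 mm


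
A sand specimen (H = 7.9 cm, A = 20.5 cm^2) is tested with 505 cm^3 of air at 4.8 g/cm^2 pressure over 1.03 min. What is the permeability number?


Formula: Permeability Number P = (V * H) / (p * A * t)
Numerator: V * H = 505 * 7.9 = 3989.5
Denominator: p * A * t = 4.8 * 20.5 * 1.03 = 101.352
P = 3989.5 / 101.352 = 39.3628

Answer: 39.3628


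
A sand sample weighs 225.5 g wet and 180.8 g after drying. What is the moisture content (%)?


Formula: MC = (W_wet - W_dry) / W_wet * 100
Water mass = 225.5 - 180.8 = 44.7 g
MC = 44.7 / 225.5 * 100 = 19.8226%

Final answer: 19.8226%


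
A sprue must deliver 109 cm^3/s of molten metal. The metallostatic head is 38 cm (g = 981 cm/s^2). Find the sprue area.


Formula: v = sqrt(2*g*h), A = Q/v
Velocity: v = sqrt(2 * 981 * 38) = sqrt(74556) = 273.0494 cm/s
Sprue area: A = Q / v = 109 / 273.0494 = 0.3992 cm^2

Answer: 0.3992 cm^2
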